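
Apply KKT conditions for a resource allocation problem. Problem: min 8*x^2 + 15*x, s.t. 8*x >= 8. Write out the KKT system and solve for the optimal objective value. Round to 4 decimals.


Step 1: Try lambda = 0 (constraint inactive).
x_unc = -15/(2*8) = -0.9375
Check: 8*-0.9375 = -7.5 < 8 -- violated!
Step 2: Constraint must be active: 8*x = 8
x* = 8/8 = 1.0
lambda = (2*8*1.0 + 15)/8 = 3.875
Step 3: Compute optimal value.
f(x*) = 8*1.0^2 + 15*1.0 = 23.0


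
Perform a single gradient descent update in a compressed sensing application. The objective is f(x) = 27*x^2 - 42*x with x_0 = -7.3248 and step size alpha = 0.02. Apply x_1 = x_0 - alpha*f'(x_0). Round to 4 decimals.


We compute the gradient at x_0 and apply the update.
f'(x) = 54*x - 42
f'(-7.3248) = 54*-7.3248 - 42 = -437.5392
x_1 = -7.3248 - 0.02*-437.5392 = 1.426


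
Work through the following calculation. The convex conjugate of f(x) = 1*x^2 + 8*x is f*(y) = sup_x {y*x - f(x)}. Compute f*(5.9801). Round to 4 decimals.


f*(y) = sup_x {y*x - a*x^2 - b*x} = sup_x {(y-b)*x - a*x^2}
FOC: (y - b) - 2a*x = 0 => x* = (y - b)/(2a)
x* = (5.9801 - 8)/(2*1) = -1.01
f*(5.9801) = (y-b)^2/(4a) = (5.9801 - 8)^2/(4*1)
= 4.08/4 = 1.02


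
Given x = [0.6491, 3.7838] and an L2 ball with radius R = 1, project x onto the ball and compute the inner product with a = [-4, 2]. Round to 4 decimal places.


Step 1: Compute ||x|| (intermediates to 6 decimals).
||x|| = sqrt(0.6491^2 + 3.7838^2) = 3.839072
Step 2: Project.
Since ||x|| > R, scale = R/||x|| = 1/3.839072 = 0.26048, proj(x) = scale * x
proj(x) = [0.169078, 0.985604]
Step 3: Dot product.
a^T * proj(x) = -4*0.169078 + 2*0.985604 = 1.2949


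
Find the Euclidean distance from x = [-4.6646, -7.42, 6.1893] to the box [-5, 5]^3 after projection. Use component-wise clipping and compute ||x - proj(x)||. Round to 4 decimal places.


Project each component onto [-5, 5].
clip(-4.6646) = -4.6646, clip(-7.42) = -5.0, clip(6.1893) = 5.0
Projection = [-4.6646, -5.0, 5.0]
Squared diffs: [0.0, 5.8564, 1.4144]
Distance = sqrt(7.2708) = 2.6964


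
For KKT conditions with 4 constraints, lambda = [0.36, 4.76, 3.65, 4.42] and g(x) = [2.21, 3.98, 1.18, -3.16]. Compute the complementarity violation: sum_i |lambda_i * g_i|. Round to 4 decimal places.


KKT complementary slackness check:
lambda_1 * g_1 = 0.36 * 2.21 = 0.7956
lambda_2 * g_2 = 4.76 * 3.98 = 18.9448
lambda_3 * g_3 = 3.65 * 1.18 = 4.307
lambda_4 * g_4 = 4.42 * -3.16 = -13.9672
Total violation = 0.7956 + 18.9448 + 4.307 + 13.9672 = 38.0146


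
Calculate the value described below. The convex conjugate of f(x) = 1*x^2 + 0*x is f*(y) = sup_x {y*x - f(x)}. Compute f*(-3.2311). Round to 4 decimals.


f*(y) = sup_x {y*x - a*x^2 - b*x} = sup_x {(y-b)*x - a*x^2}
FOC: (y - b) - 2a*x = 0 => x* = (y - b)/(2a)
x* = (-3.2311 - 0)/(2*1) = -1.6156
f*(-3.2311) = (y-b)^2/(4a) = (-3.2311 - 0)^2/(4*1)
= 10.44/4 = 2.61


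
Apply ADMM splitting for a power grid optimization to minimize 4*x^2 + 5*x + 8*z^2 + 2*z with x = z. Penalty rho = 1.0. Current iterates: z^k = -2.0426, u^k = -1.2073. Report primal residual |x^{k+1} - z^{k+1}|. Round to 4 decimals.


ADMM iteration with rho = 1.0, z^k = -2.0426, u^k = -1.2073
Step 1: x-update.
Minimize 4*x^2 + 5*x + (1.0/2)*(x + 2.0426 - 1.2073)^2
FOC: (2*4 + 1.0)*x = -5 + 1.0*(-2.0426 + 1.2073)
x^{k+1} = -0.6484
Step 2: z-update.
Minimize 8*z^2 + 2*z + (1.0/2)*(-0.6484 - z - 1.2073)^2
FOC: (2*8 + 1.0)*z = -2 + 1.0*(-0.6484 - 1.2073)
z^{k+1} = -0.2268
Step 3: u-update.
u^{k+1} = -1.2073 - 0.6484 + 0.2268 = -1.6289
Step 4: Primal residual = |-0.6484 + 0.2268| = 0.4216


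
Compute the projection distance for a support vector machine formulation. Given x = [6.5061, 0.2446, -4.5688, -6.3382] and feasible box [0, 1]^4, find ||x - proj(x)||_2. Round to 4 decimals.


Project each component onto [0, 1].
clip(6.5061) = 1.0, clip(0.2446) = 0.2446, clip(-4.5688) = 0.0, clip(-6.3382) = 0.0
Projection = [1.0, 0.2446, 0.0, 0.0]
Squared diffs: [30.3171, 0.0, 20.8739, 40.1728]
Distance = sqrt(91.3638) = 9.5584


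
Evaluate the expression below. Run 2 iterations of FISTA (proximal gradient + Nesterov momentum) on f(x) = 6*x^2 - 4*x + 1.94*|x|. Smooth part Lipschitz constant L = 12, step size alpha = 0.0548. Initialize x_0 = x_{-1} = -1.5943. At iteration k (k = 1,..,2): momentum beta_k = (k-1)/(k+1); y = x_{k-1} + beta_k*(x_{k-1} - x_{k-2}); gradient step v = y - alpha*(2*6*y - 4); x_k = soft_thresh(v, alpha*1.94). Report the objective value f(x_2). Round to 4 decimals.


FISTA on f(x) = 6*x^2 - 4*x + 1.94*|x|
L = 12, alpha = 0.0548
Iteration 1: beta = 0.0, y = -1.5943 + 0.0*(-1.5943 + 1.5943) = -1.5943
  grad(y) = -23.1316, v = y - alpha*grad = -0.3267
  prox(v) = soft_thresh(-0.3267, 0.1063) = -0.2204
Iteration 2: beta = 0.3333, y = -0.2204 + 0.3333*(-0.2204 + 1.5943) = 0.2376
  grad(y) = -1.1488, v = y - alpha*grad = 0.3006
  prox(v) = soft_thresh(0.3006, 0.1063) = 0.1942
f(x_2) = 6*0.1942^2 - 4*0.1942 + 1.94*|0.1942| = -0.1738


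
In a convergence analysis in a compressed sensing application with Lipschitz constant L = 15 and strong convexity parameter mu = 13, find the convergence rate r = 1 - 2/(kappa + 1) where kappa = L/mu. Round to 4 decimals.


Step 1: Compute the condition number.
kappa = L/mu = 15/13 = 1.1538
Step 2: Compute the convergence rate.
r = 1 - 2/(kappa + 1) = 1 - 2*mu/(L + mu) = (L - mu)/(L + mu) = 2/28 = 0.0714


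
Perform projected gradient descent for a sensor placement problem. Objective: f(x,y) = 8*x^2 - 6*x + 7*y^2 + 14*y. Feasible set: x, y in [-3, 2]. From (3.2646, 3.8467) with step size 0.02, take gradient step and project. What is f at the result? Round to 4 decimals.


Step 1: Compute gradient at (3.2646, 3.8467).
grad_x = 2*8*3.2646 - 6 = 46.2336
grad_y = 2*7*3.8467 + 14 = 67.8538
Step 2: Gradient step.
x_raw = 3.2646 - 0.02*46.2336 = 2.3399
y_raw = 3.8467 - 0.02*67.8538 = 2.4896
Step 3: Project onto [-3, 2].
x_proj = clip(2.3399) = 2.0
y_proj = clip(2.4896) = 2.0
Step 4: Evaluate f.
f(2.0, 2.0) = 76.0


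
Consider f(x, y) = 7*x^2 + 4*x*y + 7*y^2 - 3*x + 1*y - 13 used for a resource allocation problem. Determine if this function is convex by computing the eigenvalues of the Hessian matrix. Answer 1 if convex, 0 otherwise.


The Hessian of f(x,y) = 7*x^2 + 4*x*y + 7*y^2 - 3*x + 1*y - 13 is:
H = [[14, 4], [4, 14]]
Trace = 14 + 14 = 28
Determinant = 14*14 - (4)^2 = 180
Discriminant = (28)^2 - 4*180 = 64.0
Eigenvalues: lambda_1 = 10.0, lambda_2 = 18.0
The function is convex.

1


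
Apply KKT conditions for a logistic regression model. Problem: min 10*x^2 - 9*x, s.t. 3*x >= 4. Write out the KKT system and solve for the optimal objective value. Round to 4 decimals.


Step 1: Try lambda = 0 (constraint inactive).
x_unc = 9/(2*10) = 0.45
Check: 3*0.45 = 1.35 < 4 -- violated!
Step 2: Constraint must be active: 3*x = 4
x* = 4/3 = 1.3333 (rounded; the exact value 4/3 is used below)
lambda = (2*10*(4/3) - 9)/3 = 5.8889
Step 3: Compute optimal value.
f(x*) = 10*(4/3)^2 - 9*(4/3) = 5.7778


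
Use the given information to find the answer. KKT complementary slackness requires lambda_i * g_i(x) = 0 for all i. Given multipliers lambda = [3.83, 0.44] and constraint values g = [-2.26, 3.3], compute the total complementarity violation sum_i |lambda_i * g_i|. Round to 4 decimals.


KKT complementary slackness check:
lambda_1 * g_1 = 3.83 * -2.26 = -8.6558
lambda_2 * g_2 = 0.44 * 3.3 = 1.452
Total violation = 8.6558 + 1.452 = 10.1078


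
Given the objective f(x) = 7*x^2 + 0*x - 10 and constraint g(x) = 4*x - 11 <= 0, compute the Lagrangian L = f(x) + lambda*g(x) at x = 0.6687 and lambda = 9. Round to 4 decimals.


Step 1: Evaluate f(x).
f(0.6687) = 7*0.6687^2 + 0*0.6687 - 10 = -6.8699
Step 2: Evaluate g(x).
g(0.6687) = 4*0.6687 - 11 = -8.3252
Step 3: Compute Lagrangian.
L = -6.8699 + 9*-8.3252 = -81.7967


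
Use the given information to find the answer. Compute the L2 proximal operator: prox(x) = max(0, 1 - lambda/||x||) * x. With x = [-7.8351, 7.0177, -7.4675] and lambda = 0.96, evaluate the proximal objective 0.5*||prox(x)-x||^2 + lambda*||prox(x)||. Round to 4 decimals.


Step 1: Compute ||x||.
||x|| = 12.8996
Step 2: Compute scaling factor.
scale = max(0, 1 - 0.96/12.8996) = 0.9256
Step 3: prox(x) = [-7.252, 6.4954, -6.9118]
||prox(x)|| = 11.9396
Step 4: Proximal objective.
0.5*||prox-x||^2 = 0.4608
lambda*||prox|| = 11.462
Total = 11.9228


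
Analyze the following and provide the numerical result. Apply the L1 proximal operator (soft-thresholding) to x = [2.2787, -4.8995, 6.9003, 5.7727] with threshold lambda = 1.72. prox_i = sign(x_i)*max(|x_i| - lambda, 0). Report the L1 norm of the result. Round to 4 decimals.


Soft-thresholding with lambda = 1.72:
prox(2.2787) = sign(2.2787)*max(|2.2787| - 1.72, 0) = 0.5587
prox(-4.8995) = sign(-4.8995)*max(|-4.8995| - 1.72, 0) = -3.1795
prox(6.9003) = sign(6.9003)*max(|6.9003| - 1.72, 0) = 5.1803
prox(5.7727) = sign(5.7727)*max(|5.7727| - 1.72, 0) = 4.0527
prox(x) = [0.5587, -3.1795, 5.1803, 4.0527]
||prox(x)||_1 = 0.5587 + 3.1795 + 5.1803 + 4.0527 = 12.9712


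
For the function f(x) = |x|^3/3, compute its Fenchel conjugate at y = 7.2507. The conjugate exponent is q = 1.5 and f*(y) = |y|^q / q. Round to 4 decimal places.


The conjugate exponent q satisfies 1/p + 1/q = 1.
p = 3, so q = 3/(3 - 1) = 1.5
|y|^q = 7.2507^1.5 = 19.524
f*(7.2507) = 19.524 / 1.5 = 13.016


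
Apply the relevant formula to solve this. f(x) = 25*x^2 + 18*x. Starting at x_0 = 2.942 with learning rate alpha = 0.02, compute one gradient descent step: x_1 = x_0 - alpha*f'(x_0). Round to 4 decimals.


We compute the gradient at x_0 and apply the update.
f'(x) = 50*x + 18
f'(2.942) = 50*2.942 + 18 = 165.1
x_1 = 2.942 - 0.02*165.1 = -0.36


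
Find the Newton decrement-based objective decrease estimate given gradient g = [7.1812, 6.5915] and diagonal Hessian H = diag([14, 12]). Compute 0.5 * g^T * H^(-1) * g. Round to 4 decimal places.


Step 1: H is diagonal, so H^(-1) * g = [0.5129, 0.5493].
Step 2: g^T H^(-1) g = sum_i g_i^2 / H_ii
  = (7.1812)^2/14 + (6.5915)^2/12
  = 3.6835 + 3.6207 = 7.3042
Step 3: Objective decrease = 0.5 * g^T H^(-1) g = 3.6521


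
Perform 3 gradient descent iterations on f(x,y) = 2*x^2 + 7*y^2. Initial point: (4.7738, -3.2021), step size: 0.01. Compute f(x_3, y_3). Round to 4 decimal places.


Gradient descent on f(x,y) = 2*x^2 + 7*y^2.
Starting point: (4.7738, -3.2021), alpha = 0.01
Step 1: grad_x = 2*2*4.7738 = 19.0952, grad_y = 2*7*-3.2021 = -44.8294
  x_1 = 4.7738 - 0.01*19.0952 = 4.5828
  y_1 = -3.2021 - 0.01*-44.8294 = -2.7538
Step 2: grad_x = 2*2*4.5828 = 18.3314, grad_y = 2*7*-2.7538 = -38.5533
  x_2 = 4.5828 - 0.01*18.3314 = 4.3995
  y_2 = -2.7538 - 0.01*-38.5533 = -2.3683
Step 3: grad_x = 2*2*4.3995 = 17.5981, grad_y = 2*7*-2.3683 = -33.1558
  x_3 = 4.3995 - 0.01*17.5981 = 4.2236
  y_3 = -2.3683 - 0.01*-33.1558 = -2.0367
f(4.2236, -2.0367) = 2*4.2236^2 + 7*(-2.0367)^2 = 64.7142


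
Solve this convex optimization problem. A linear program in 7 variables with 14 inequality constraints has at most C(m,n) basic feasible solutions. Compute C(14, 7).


Each vertex corresponds to some choice of n active constraints out of m, so the number of vertices is at most C(m, n) = m! / (n!(m-n)!).
m = 14, n = 7
Numerator: 14 * 13 * 12 * 11 * 10 * 9 * 8
Denominator: 7! = 5040
C(14, 7) = 3432


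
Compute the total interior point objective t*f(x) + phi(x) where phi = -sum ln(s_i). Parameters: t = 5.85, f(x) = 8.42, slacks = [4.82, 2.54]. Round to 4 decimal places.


Step 1: Compute log-barrier.
ln values: [1.5728, 0.9322]
phi = -(1.5728 + 0.9322) = -2.5049
Step 2: Compute augmented objective.
t*f(x) = 5.85*8.42 = 49.257
Total = 49.257 - 2.5049 = 46.7521


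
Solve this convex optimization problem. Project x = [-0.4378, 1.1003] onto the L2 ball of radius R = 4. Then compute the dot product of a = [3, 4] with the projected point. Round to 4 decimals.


Step 1: Compute ||x|| (intermediates to 6 decimals).
||x|| = sqrt((-0.4378)^2 + 1.1003^2) = 1.1842
Step 2: Project.
Since ||x|| <= R, proj = x (no scaling needed).
proj(x) = [-0.4378, 1.1003]
Step 3: Dot product.
a^T * proj(x) = 3*(-0.4378) + 4*1.1003 = 3.0878


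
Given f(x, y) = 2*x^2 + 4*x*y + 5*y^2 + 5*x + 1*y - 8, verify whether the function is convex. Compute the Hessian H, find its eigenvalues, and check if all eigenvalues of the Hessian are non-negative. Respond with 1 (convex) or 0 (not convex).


The Hessian of f(x,y) = 2*x^2 + 4*x*y + 5*y^2 + 5*x + 1*y - 8 is:
H = [[4, 4], [4, 10]]
Trace = 4 + 10 = 14
Determinant = 4*10 - (4)^2 = 24
Discriminant = (14)^2 - 4*24 = 100.0
Eigenvalues: lambda_1 = 2.0, lambda_2 = 12.0
The function is convex.

1


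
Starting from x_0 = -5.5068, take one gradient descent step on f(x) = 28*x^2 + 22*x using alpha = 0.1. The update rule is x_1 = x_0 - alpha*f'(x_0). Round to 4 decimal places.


We compute the gradient at x_0 and apply the update.
f'(x) = 56*x + 22
f'(-5.5068) = 56*-5.5068 + 22 = -286.3808
x_1 = -5.5068 - 0.1*-286.3808 = 23.1313


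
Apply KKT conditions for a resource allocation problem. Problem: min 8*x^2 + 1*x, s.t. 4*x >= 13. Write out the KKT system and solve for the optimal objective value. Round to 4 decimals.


Step 1: Try lambda = 0 (constraint inactive).
x_unc = -1/(2*8) = -0.0625
Check: 4*-0.0625 = -0.25 < 13 -- violated!
Step 2: Constraint must be active: 4*x = 13
x* = 13/4 = 3.25
lambda = (2*8*3.25 + 1)/4 = 13.25
Step 3: Compute optimal value.
f(x*) = 8*3.25^2 + 1*3.25 = 87.75


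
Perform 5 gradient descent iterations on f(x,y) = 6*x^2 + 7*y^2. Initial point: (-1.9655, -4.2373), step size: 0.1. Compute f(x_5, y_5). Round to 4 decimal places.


Gradient descent on f(x,y) = 6*x^2 + 7*y^2.
Starting point: (-1.9655, -4.2373), alpha = 0.1
Step 1: grad_x = 2*6*-1.9655 = -23.586, grad_y = 2*7*-4.2373 = -59.3222
  x_1 = -1.9655 - 0.1*-23.586 = 0.3931
  y_1 = -4.2373 - 0.1*-59.3222 = 1.6949
Step 2: grad_x = 2*6*0.3931 = 4.7172, grad_y = 2*7*1.6949 = 23.7289
  x_2 = 0.3931 - 0.1*4.7172 = -0.0786
  y_2 = 1.6949 - 0.1*23.7289 = -0.678
Step 3: grad_x = 2*6*-0.0786 = -0.9434, grad_y = 2*7*-0.678 = -9.4916
  x_3 = -0.0786 - 0.1*-0.9434 = 0.0157
  y_3 = -0.678 - 0.1*-9.4916 = 0.2712
Step 4: grad_x = 2*6*0.0157 = 0.1887, grad_y = 2*7*0.2712 = 3.7966
  x_4 = 0.0157 - 0.1*0.1887 = -0.0031
  y_4 = 0.2712 - 0.1*3.7966 = -0.1085
Step 5: grad_x = 2*6*-0.0031 = -0.0377, grad_y = 2*7*-0.1085 = -1.5186
  x_5 = -0.0031 - 0.1*-0.0377 = 0.0006
  y_5 = -0.1085 - 0.1*-1.5186 = 0.0434
f(0.0006, 0.0434) = 6*0.0006^2 + 7*0.0434^2 = 0.0132


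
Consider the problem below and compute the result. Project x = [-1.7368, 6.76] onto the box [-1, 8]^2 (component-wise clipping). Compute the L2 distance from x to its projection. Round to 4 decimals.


Project each component onto [-1, 8].
clip(-1.7368) = -1.0, clip(6.76) = 6.76
Projection = [-1.0, 6.76]
Squared diffs: [0.5429, 0.0]
Distance = sqrt(0.5429) = 0.7368


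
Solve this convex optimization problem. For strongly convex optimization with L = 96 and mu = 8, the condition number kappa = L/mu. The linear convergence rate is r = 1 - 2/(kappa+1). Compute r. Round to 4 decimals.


Step 1: Compute the condition number.
kappa = L/mu = 96/8 = 12.0
Step 2: Compute the convergence rate.
r = 1 - 2/(kappa + 1) = 1 - 2*mu/(L + mu) = (L - mu)/(L + mu) = 88/104 = 0.8462


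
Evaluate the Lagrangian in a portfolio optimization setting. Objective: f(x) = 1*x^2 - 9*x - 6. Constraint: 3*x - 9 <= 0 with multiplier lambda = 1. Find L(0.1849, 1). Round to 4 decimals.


Step 1: Evaluate f(x).
f(0.1849) = 1*0.1849^2 - 9*0.1849 - 6 = -7.6299
Step 2: Evaluate g(x).
g(0.1849) = 3*0.1849 - 9 = -8.4453
Step 3: Compute Lagrangian.
L = -7.6299 + 1*-8.4453 = -16.0752


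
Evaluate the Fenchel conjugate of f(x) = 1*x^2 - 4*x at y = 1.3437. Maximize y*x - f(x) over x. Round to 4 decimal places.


f*(y) = sup_x {y*x - a*x^2 - b*x} = sup_x {(y-b)*x - a*x^2}
FOC: (y - b) - 2a*x = 0 => x* = (y - b)/(2a)
x* = (1.3437 + 4)/(2*1) = 2.6719
f*(1.3437) = (y-b)^2/(4a) = (1.3437 + 4)^2/(4*1)
= 28.5551/4 = 7.1388


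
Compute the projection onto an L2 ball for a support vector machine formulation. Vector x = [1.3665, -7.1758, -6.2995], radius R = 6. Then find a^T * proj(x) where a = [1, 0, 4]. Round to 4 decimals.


Step 1: Compute ||x|| (intermediates to 6 decimals).
||x|| = sqrt(1.3665^2 + (-7.1758)^2 + (-6.2995)^2) = 9.645887
Step 2: Project.
Since ||x|| > R, scale = R/||x|| = 6/9.645887 = 0.622027, proj(x) = scale * x
proj(x) = [0.85, -4.463541, -3.918459]
Step 3: Dot product.
a^T * proj(x) = 1*0.85 + 0*(-4.463541) + 4*(-3.918459) = -14.8238


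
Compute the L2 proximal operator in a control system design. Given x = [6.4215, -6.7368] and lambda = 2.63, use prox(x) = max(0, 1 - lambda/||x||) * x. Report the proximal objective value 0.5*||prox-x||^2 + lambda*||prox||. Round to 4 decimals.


Step 1: Compute ||x||.
||x|| = 9.307
Step 2: Compute scaling factor.
scale = max(0, 1 - 2.63/9.307) = 0.7174
Step 3: prox(x) = [4.6069, -4.8331]
||prox(x)|| = 6.677
Step 4: Proximal objective.
0.5*||prox-x||^2 = 3.4585
lambda*||prox|| = 17.5605
Total = 21.0189


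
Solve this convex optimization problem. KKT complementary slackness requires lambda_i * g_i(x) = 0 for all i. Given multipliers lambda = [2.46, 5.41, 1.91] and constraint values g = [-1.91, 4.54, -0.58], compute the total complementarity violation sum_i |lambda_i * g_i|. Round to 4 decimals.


KKT complementary slackness check:
lambda_1 * g_1 = 2.46 * -1.91 = -4.6986
lambda_2 * g_2 = 5.41 * 4.54 = 24.5614
lambda_3 * g_3 = 1.91 * -0.58 = -1.1078
Total violation = 4.6986 + 24.5614 + 1.1078 = 30.3678


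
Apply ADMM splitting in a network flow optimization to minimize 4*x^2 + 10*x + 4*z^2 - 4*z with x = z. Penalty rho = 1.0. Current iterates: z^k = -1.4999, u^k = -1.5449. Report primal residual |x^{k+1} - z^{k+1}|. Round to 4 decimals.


ADMM iteration with rho = 1.0, z^k = -1.4999, u^k = -1.5449
Step 1: x-update.
Minimize 4*x^2 + 10*x + (1.0/2)*(x + 1.4999 - 1.5449)^2
FOC: (2*4 + 1.0)*x = -10 + 1.0*(-1.4999 + 1.5449)
x^{k+1} = -1.1061
Step 2: z-update.
Minimize 4*z^2 - 4*z + (1.0/2)*(-1.1061 - z - 1.5449)^2
FOC: (2*4 + 1.0)*z = 4 + 1.0*(-1.1061 - 1.5449)
z^{k+1} = 0.1499
Step 3: u-update.
u^{k+1} = -1.5449 - 1.1061 - 0.1499 = -2.8009
Step 4: Primal residual = |-1.1061 - 0.1499| = 1.256


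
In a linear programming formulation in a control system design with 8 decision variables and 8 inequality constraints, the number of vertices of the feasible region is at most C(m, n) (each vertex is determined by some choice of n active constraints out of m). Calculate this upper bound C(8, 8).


Each vertex corresponds to some choice of n active constraints out of m, so the number of vertices is at most C(m, n) = m! / (n!(m-n)!).
m = 8, n = 8
Numerator: 8 * 7 * 6 * 5 * 4 * 3 * 2 * 1
Denominator: 8! = 40320
C(8, 8) = 1


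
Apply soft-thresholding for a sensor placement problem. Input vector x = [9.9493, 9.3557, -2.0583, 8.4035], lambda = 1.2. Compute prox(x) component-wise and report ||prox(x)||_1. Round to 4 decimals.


Soft-thresholding with lambda = 1.2:
prox(9.9493) = sign(9.9493)*max(|9.9493| - 1.2, 0) = 8.7493
prox(9.3557) = sign(9.3557)*max(|9.3557| - 1.2, 0) = 8.1557
prox(-2.0583) = sign(-2.0583)*max(|-2.0583| - 1.2, 0) = -0.8583
prox(8.4035) = sign(8.4035)*max(|8.4035| - 1.2, 0) = 7.2035
prox(x) = [8.7493, 8.1557, -0.8583, 7.2035]
||prox(x)||_1 = 8.7493 + 8.1557 + 0.8583 + 7.2035 = 24.9668


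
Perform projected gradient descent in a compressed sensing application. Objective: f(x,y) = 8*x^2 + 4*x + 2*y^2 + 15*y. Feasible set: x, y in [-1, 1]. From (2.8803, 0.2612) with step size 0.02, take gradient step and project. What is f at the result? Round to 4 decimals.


Step 1: Compute gradient at (2.8803, 0.2612).
grad_x = 2*8*2.8803 + 4 = 50.0848
grad_y = 2*2*0.2612 + 15 = 16.0448
Step 2: Gradient step.
x_raw = 2.8803 - 0.02*50.0848 = 1.8786
y_raw = 0.2612 - 0.02*16.0448 = -0.0597
Step 3: Project onto [-1, 1].
x_proj = clip(1.8786) = 1.0
y_proj = clip(-0.0597) = -0.0597
Step 4: Evaluate f.
f(1.0, -0.0597) = 11.1117


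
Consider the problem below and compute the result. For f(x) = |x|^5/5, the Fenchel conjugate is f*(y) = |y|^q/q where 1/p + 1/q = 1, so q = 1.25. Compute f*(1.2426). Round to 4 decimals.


The conjugate exponent q satisfies 1/p + 1/q = 1.
p = 5, so q = 5/(5 - 1) = 1.25
|y|^q = 1.2426^1.25 = 1.3119
f*(1.2426) = 1.3119 / 1.25 = 1.0496


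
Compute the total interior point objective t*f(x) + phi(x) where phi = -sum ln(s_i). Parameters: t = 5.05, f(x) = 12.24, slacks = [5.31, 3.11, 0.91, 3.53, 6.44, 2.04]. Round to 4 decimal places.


Step 1: Compute log-barrier.
ln values: [1.6696, 1.1346, -0.0943, 1.2613, 1.8625, 0.7129]
phi = -(1.6696 + 1.1346 - 0.0943 + 1.2613 + 1.8625 + 0.7129) = -6.5467
Step 2: Compute augmented objective.
t*f(x) = 5.05*12.24 = 61.812
Total = 61.812 - 6.5467 = 55.2653


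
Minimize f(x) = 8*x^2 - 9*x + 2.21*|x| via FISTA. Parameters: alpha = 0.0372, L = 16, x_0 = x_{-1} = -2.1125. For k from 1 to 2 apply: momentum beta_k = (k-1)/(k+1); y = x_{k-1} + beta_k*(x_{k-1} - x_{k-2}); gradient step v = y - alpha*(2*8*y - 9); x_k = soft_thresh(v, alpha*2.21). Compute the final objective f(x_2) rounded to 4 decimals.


FISTA on f(x) = 8*x^2 - 9*x + 2.21*|x|
L = 16, alpha = 0.0372
Iteration 1: beta = 0.0, y = -2.1125 + 0.0*(-2.1125 + 2.1125) = -2.1125
  grad(y) = -42.8, v = y - alpha*grad = -0.5203
  prox(v) = soft_thresh(-0.5203, 0.0822) = -0.4381
Iteration 2: beta = 0.3333, y = -0.4381 + 0.3333*(-0.4381 + 2.1125) = 0.12
  grad(y) = -7.0801, v = y - alpha*grad = 0.3834
  prox(v) = soft_thresh(0.3834, 0.0822) = 0.3012
f(x_2) = 8*0.3012^2 - 9*0.3012 + 2.21*|0.3012| = -1.3193


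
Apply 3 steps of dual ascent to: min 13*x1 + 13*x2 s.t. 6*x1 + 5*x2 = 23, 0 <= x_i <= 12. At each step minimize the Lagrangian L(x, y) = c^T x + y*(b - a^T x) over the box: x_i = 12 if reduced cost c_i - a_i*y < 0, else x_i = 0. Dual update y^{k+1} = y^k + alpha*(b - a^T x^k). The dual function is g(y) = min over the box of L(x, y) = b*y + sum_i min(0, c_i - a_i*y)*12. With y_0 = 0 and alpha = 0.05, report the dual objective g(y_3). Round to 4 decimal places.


Dual ascent for LP: min 13*x1 + 13*x2, 6*x1 + 5*x2 = 23, 0 <= x_i <= 12
Step 1: y^k = 0.0, reduced costs: (13.0, 13.0)
  x^k = (0.0, 0.0), subgradient = b - a^T x = 23.0
  y^{k+1} = 0.0 + 0.05*23.0 = 1.15
Step 2: y^k = 1.15, reduced costs: (6.1, 7.25)
  x^k = (0.0, 0.0), subgradient = b - a^T x = 23.0
  y^{k+1} = 1.15 + 0.05*23.0 = 2.3
Step 3: y^k = 2.3, reduced costs: (-0.8, 1.5)
  x^k = (12.0, 0.0), subgradient = b - a^T x = -49.0
  y^{k+1} = 2.3 + 0.05*-49.0 = -0.15
Dual objective at y_3 = -0.15: reduced costs (13.9, 13.75), box minimizer x = (0.0, 0.0)
g(y_3) = b*y + (c1 - a1*y)*x1 + (c2 - a2*y)*x2 = 23*(-0.15) + 13.9*0.0 + 13.75*0.0 = -3.45 + 0.0 + 0.0 = -3.45


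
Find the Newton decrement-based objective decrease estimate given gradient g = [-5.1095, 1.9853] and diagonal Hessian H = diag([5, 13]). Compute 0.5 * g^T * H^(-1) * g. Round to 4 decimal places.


Step 1: H is diagonal, so H^(-1) * g = [-1.0219, 0.1527].
Step 2: g^T H^(-1) g = sum_i g_i^2 / H_ii
  = (-5.1095)^2/5 + (1.9853)^2/13
  = 5.2214 + 0.3032 = 5.5246
Step 3: Objective decrease = 0.5 * g^T H^(-1) g = 2.7623


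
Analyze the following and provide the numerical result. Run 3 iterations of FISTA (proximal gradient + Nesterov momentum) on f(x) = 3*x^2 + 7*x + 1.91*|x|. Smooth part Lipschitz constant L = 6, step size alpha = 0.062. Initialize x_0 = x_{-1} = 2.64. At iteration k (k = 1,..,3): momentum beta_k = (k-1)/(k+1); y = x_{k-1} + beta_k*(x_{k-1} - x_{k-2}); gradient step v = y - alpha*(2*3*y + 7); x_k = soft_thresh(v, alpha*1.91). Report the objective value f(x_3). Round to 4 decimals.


FISTA on f(x) = 3*x^2 + 7*x + 1.91*|x|
L = 6, alpha = 0.062
Iteration 1: beta = 0.0, y = 2.64 + 0.0*(2.64 - 2.64) = 2.64
  grad(y) = 22.84, v = y - alpha*grad = 1.2239
  prox(v) = soft_thresh(1.2239, 0.1184) = 1.1055
Iteration 2: beta = 0.3333, y = 1.1055 + 0.3333*(1.1055 - 2.64) = 0.594
  grad(y) = 10.564, v = y - alpha*grad = -0.061
  prox(v) = soft_thresh(-0.061, 0.1184) = 0.0
Iteration 3: beta = 0.5, y = 0.0 + 0.5*(0.0 - 1.1055) = -0.5528
  grad(y) = 3.6835, v = y - alpha*grad = -0.7811
  prox(v) = soft_thresh(-0.7811, 0.1184) = -0.6627
f(x_3) = 3*(-0.6627)^2 + 7*(-0.6627) + 1.91*|-0.6627| = -2.0556


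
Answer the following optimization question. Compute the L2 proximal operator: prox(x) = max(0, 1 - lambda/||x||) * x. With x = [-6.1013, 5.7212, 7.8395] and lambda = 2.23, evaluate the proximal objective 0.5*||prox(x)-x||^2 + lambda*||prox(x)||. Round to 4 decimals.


Step 1: Compute ||x||.
||x|| = 11.4637
Step 2: Compute scaling factor.
scale = max(0, 1 - 2.23/11.4637) = 0.8055
Step 3: prox(x) = [-4.9144, 4.6083, 6.3145]
||prox(x)|| = 9.2337
Step 4: Proximal objective.
0.5*||prox-x||^2 = 2.4865
lambda*||prox|| = 20.5912
Total = 23.0775


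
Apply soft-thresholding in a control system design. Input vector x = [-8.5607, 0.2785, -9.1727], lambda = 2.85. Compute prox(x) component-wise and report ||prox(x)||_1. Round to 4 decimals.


Soft-thresholding with lambda = 2.85:
prox(-8.5607) = sign(-8.5607)*max(|-8.5607| - 2.85, 0) = -5.7107
prox(0.2785) = sign(0.2785)*max(|0.2785| - 2.85, 0) = 0.0
prox(-9.1727) = sign(-9.1727)*max(|-9.1727| - 2.85, 0) = -6.3227
prox(x) = [-5.7107, 0.0, -6.3227]
||prox(x)||_1 = 5.7107 + 0.0 + 6.3227 = 12.0334


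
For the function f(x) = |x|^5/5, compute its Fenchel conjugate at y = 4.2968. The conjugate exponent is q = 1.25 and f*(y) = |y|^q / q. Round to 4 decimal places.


The conjugate exponent q satisfies 1/p + 1/q = 1.
p = 5, so q = 5/(5 - 1) = 1.25
|y|^q = 4.2968^1.25 = 6.1863
f*(4.2968) = 6.1863 / 1.25 = 4.949


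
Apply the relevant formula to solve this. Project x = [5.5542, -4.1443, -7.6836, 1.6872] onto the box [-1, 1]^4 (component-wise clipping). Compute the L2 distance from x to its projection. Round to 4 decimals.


Project each component onto [-1, 1].
clip(5.5542) = 1.0, clip(-4.1443) = -1.0, clip(-7.6836) = -1.0, clip(1.6872) = 1.0
Projection = [1.0, -1.0, -1.0, 1.0]
Squared diffs: [20.7407, 9.8866, 44.6705, 0.4722]
Distance = sqrt(75.77) = 8.7046


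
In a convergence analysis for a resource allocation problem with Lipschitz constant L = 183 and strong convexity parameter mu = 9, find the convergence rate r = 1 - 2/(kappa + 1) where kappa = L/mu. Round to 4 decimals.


Step 1: Compute the condition number.
kappa = L/mu = 183/9 = 20.3333
Step 2: Compute the convergence rate.
r = 1 - 2/(kappa + 1) = 1 - 2*mu/(L + mu) = (L - mu)/(L + mu) = 174/192 = 0.9063


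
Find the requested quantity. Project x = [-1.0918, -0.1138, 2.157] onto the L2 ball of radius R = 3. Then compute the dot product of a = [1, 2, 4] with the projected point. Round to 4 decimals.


Step 1: Compute ||x|| (intermediates to 6 decimals).
||x|| = sqrt((-1.0918)^2 + (-0.1138)^2 + 2.157^2) = 2.420253
Step 2: Project.
Since ||x|| <= R, proj = x (no scaling needed).
proj(x) = [-1.0918, -0.1138, 2.157]
Step 3: Dot product.
a^T * proj(x) = 1*(-1.0918) + 2*(-0.1138) + 4*2.157 = 7.3086


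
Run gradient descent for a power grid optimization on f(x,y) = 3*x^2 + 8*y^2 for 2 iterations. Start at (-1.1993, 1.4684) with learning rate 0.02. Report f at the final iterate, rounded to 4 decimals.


Gradient descent on f(x,y) = 3*x^2 + 8*y^2.
Starting point: (-1.1993, 1.4684), alpha = 0.02
Step 1: grad_x = 2*3*-1.1993 = -7.1958, grad_y = 2*8*1.4684 = 23.4944
  x_1 = -1.1993 - 0.02*-7.1958 = -1.0554
  y_1 = 1.4684 - 0.02*23.4944 = 0.9985
Step 2: grad_x = 2*3*-1.0554 = -6.3323, grad_y = 2*8*0.9985 = 15.9762
  x_2 = -1.0554 - 0.02*-6.3323 = -0.9287
  y_2 = 0.9985 - 0.02*15.9762 = 0.679
f(-0.9287, 0.679) = 3*(-0.9287)^2 + 8*0.679^2 = 6.2759


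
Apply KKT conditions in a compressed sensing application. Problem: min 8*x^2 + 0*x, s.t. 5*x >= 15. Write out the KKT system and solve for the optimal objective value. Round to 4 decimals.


Step 1: Try lambda = 0 (constraint inactive).
x_unc = 0/(2*8) = 0.0
Check: 5*0.0 = 0.0 < 15 -- violated!
Step 2: Constraint must be active: 5*x = 15
x* = 15/5 = 3.0
lambda = (2*8*3.0 + 0)/5 = 9.6
Step 3: Compute optimal value.
f(x*) = 8*3.0^2 + 0*3.0 = 72.0


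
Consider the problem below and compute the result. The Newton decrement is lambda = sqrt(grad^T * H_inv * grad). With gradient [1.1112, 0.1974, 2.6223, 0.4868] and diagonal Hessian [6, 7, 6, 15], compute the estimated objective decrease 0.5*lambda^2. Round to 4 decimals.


Step 1: H is diagonal, so H^(-1) * g = [0.1852, 0.0282, 0.4371, 0.0325].
Step 2: g^T H^(-1) g = sum_i g_i^2 / H_ii
  = (1.1112)^2/6 + (0.1974)^2/7 + (2.6223)^2/6 + (0.4868)^2/15
  = 0.2058 + 0.0056 + 1.1461 + 0.0158 = 1.3732
Step 3: Objective decrease = 0.5 * g^T H^(-1) g = 0.6866


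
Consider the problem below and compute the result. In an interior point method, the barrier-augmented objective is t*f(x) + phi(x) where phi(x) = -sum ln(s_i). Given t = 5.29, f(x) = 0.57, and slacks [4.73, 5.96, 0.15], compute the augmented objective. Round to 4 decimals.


Step 1: Compute log-barrier.
ln values: [1.5539, 1.7851, -1.8971]
phi = -(1.5539 + 1.7851 - 1.8971) = -1.4419
Step 2: Compute augmented objective.
t*f(x) = 5.29*0.57 = 3.0153
Total = 3.0153 - 1.4419 = 1.5734


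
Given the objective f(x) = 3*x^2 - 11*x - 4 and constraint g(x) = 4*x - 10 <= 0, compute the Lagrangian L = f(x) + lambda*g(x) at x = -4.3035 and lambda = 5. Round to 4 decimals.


Step 1: Evaluate f(x).
f(-4.3035) = 3*(-4.3035)^2 - 11*(-4.3035) - 4 = 98.8988
Step 2: Evaluate g(x).
g(-4.3035) = 4*-4.3035 - 10 = -27.214
Step 3: Compute Lagrangian.
L = 98.8988 + 5*-27.214 = -37.1712


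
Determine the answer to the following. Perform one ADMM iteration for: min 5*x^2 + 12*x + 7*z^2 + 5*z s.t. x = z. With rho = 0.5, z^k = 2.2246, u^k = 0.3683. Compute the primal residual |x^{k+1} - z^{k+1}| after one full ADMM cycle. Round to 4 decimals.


ADMM iteration with rho = 0.5, z^k = 2.2246, u^k = 0.3683
Step 1: x-update.
Minimize 5*x^2 + 12*x + (0.5/2)*(x - 2.2246 + 0.3683)^2
FOC: (2*5 + 0.5)*x = -12 + 0.5*(2.2246 - 0.3683)
x^{k+1} = -1.0545
Step 2: z-update.
Minimize 7*z^2 + 5*z + (0.5/2)*(-1.0545 - z + 0.3683)^2
FOC: (2*7 + 0.5)*z = -5 + 0.5*(-1.0545 + 0.3683)
z^{k+1} = -0.3685
Step 3: u-update.
u^{k+1} = 0.3683 - 1.0545 + 0.3685 = -0.3177
Step 4: Primal residual = |-1.0545 + 0.3685| = 0.686


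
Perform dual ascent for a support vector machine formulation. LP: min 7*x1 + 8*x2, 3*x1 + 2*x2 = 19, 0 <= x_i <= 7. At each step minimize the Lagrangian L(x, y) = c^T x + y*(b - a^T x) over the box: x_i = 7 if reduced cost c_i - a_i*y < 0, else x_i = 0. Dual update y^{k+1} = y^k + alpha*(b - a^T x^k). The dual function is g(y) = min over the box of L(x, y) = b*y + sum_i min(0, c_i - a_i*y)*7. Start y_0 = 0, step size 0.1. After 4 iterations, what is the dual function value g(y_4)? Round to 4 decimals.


Dual ascent for LP: min 7*x1 + 8*x2, 3*x1 + 2*x2 = 19, 0 <= x_i <= 7
Step 1: y^k = 0.0, reduced costs: (7.0, 8.0)
  x^k = (0.0, 0.0), subgradient = b - a^T x = 19.0
  y^{k+1} = 0.0 + 0.1*19.0 = 1.9
Step 2: y^k = 1.9, reduced costs: (1.3, 4.2)
  x^k = (0.0, 0.0), subgradient = b - a^T x = 19.0
  y^{k+1} = 1.9 + 0.1*19.0 = 3.8
Step 3: y^k = 3.8, reduced costs: (-4.4, 0.4)
  x^k = (7.0, 0.0), subgradient = b - a^T x = -2.0
  y^{k+1} = 3.8 + 0.1*-2.0 = 3.6
Step 4: y^k = 3.6, reduced costs: (-3.8, 0.8)
  x^k = (7.0, 0.0), subgradient = b - a^T x = -2.0
  y^{k+1} = 3.6 + 0.1*-2.0 = 3.4
Dual objective at y_4 = 3.4: reduced costs (-3.2, 1.2), box minimizer x = (7.0, 0.0)
g(y_4) = b*y + (c1 - a1*y)*x1 + (c2 - a2*y)*x2 = 19*3.4 + (-3.2)*7.0 + 1.2*0.0 = 64.6 - 22.4 + 0.0 = 42.2


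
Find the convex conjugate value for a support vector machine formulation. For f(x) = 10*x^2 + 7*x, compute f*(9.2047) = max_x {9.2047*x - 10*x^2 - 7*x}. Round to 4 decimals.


f*(y) = sup_x {y*x - a*x^2 - b*x} = sup_x {(y-b)*x - a*x^2}
FOC: (y - b) - 2a*x = 0 => x* = (y - b)/(2a)
x* = (9.2047 - 7)/(2*10) = 0.1102
f*(9.2047) = (y-b)^2/(4a) = (9.2047 - 7)^2/(4*10)
= 4.8607/40 = 0.1215


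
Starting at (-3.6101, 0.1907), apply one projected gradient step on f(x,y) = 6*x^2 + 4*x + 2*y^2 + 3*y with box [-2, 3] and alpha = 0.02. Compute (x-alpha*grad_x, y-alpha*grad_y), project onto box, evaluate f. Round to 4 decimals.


Step 1: Compute gradient at (-3.6101, 0.1907).
grad_x = 2*6*-3.6101 + 4 = -39.3212
grad_y = 2*2*0.1907 + 3 = 3.7628
Step 2: Gradient step.
x_raw = -3.6101 - 0.02*-39.3212 = -2.8237
y_raw = 0.1907 - 0.02*3.7628 = 0.1154
Step 3: Project onto [-2, 3].
x_proj = clip(-2.8237) = -2.0
y_proj = clip(0.1154) = 0.1154
Step 4: Evaluate f.
f(-2.0, 0.1154) = 16.373


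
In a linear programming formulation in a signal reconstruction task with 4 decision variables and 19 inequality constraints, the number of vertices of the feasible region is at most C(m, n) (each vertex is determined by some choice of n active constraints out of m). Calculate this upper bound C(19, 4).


Each vertex corresponds to some choice of n active constraints out of m, so the number of vertices is at most C(m, n) = m! / (n!(m-n)!).
m = 19, n = 4
Numerator: 19 * 18 * 17 * 16
Denominator: 4! = 24
C(19, 4) = 3876


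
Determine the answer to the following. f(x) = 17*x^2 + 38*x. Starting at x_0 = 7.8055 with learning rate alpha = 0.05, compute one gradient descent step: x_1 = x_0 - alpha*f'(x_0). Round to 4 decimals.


We compute the gradient at x_0 and apply the update.
f'(x) = 34*x + 38
f'(7.8055) = 34*7.8055 + 38 = 303.387
x_1 = 7.8055 - 0.05*303.387 = -7.3639


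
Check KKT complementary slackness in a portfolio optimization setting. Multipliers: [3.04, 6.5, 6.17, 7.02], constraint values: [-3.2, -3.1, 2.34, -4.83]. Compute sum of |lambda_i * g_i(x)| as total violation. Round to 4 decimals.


KKT complementary slackness check:
lambda_1 * g_1 = 3.04 * -3.2 = -9.728
lambda_2 * g_2 = 6.5 * -3.1 = -20.15
lambda_3 * g_3 = 6.17 * 2.34 = 14.4378
lambda_4 * g_4 = 7.02 * -4.83 = -33.9066
Total violation = 9.728 + 20.15 + 14.4378 + 33.9066 = 78.2224


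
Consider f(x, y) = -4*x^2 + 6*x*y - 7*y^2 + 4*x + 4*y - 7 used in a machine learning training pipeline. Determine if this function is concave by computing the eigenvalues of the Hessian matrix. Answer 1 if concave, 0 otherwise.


The Hessian of f(x,y) = -4*x^2 + 6*x*y - 7*y^2 + 4*x + 4*y - 7 is:
H = [[-8, 6], [6, -14]]
Trace = -8 - 14 = -22
Determinant = -8*-14 - (6)^2 = 76
Discriminant = (-22)^2 - 4*76 = 180.0
Eigenvalues: lambda_1 = -17.7082, lambda_2 = -4.2918
The function is concave.

1


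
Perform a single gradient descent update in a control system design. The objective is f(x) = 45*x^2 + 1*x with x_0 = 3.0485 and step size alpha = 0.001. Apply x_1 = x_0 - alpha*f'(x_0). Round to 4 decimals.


We compute the gradient at x_0 and apply the update.
f'(x) = 90*x + 1
f'(3.0485) = 90*3.0485 + 1 = 275.365
x_1 = 3.0485 - 0.001*275.365 = 2.7731


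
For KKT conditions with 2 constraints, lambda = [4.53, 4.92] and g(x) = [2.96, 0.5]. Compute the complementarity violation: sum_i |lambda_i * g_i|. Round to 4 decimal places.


KKT complementary slackness check:
lambda_1 * g_1 = 4.53 * 2.96 = 13.4088
lambda_2 * g_2 = 4.92 * 0.5 = 2.46
Total violation = 13.4088 + 2.46 = 15.8688


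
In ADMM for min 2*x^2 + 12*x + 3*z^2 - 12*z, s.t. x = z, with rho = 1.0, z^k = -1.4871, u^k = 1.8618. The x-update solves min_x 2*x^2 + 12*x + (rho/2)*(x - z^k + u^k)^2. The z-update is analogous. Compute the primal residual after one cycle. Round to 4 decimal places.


ADMM iteration with rho = 1.0, z^k = -1.4871, u^k = 1.8618
Step 1: x-update.
Minimize 2*x^2 + 12*x + (1.0/2)*(x + 1.4871 + 1.8618)^2
FOC: (2*2 + 1.0)*x = -12 + 1.0*(-1.4871 - 1.8618)
x^{k+1} = -3.0698
Step 2: z-update.
Minimize 3*z^2 - 12*z + (1.0/2)*(-3.0698 - z + 1.8618)^2
FOC: (2*3 + 1.0)*z = 12 + 1.0*(-3.0698 + 1.8618)
z^{k+1} = 1.5417
Step 3: u-update.
u^{k+1} = 1.8618 - 3.0698 - 1.5417 = -2.7497
Step 4: Primal residual = |-3.0698 - 1.5417| = 4.6115


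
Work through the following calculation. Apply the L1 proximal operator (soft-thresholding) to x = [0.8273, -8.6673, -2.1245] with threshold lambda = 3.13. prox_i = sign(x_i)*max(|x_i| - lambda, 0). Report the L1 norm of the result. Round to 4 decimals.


Soft-thresholding with lambda = 3.13:
prox(0.8273) = sign(0.8273)*max(|0.8273| - 3.13, 0) = 0.0
prox(-8.6673) = sign(-8.6673)*max(|-8.6673| - 3.13, 0) = -5.5373
prox(-2.1245) = sign(-2.1245)*max(|-2.1245| - 3.13, 0) = 0.0
prox(x) = [0.0, -5.5373, 0.0]
||prox(x)||_1 = 0.0 + 5.5373 + 0.0 = 5.5373


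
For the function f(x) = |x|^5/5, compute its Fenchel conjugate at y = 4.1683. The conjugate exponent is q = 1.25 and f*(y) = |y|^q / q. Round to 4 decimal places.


The conjugate exponent q satisfies 1/p + 1/q = 1.
p = 5, so q = 5/(5 - 1) = 1.25
|y|^q = 4.1683^1.25 = 5.9559
f*(4.1683) = 5.9559 / 1.25 = 4.7647


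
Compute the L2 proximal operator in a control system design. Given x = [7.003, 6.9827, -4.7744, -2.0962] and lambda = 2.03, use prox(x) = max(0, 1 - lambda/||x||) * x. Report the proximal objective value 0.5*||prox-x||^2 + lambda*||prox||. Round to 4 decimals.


Step 1: Compute ||x||.
||x|| = 11.1799
Step 2: Compute scaling factor.
scale = max(0, 1 - 2.03/11.1799) = 0.8184
Step 3: prox(x) = [5.7314, 5.7148, -3.9075, -1.7156]
||prox(x)|| = 9.1499
Step 4: Proximal objective.
0.5*||prox-x||^2 = 2.0605
lambda*||prox|| = 18.5743
Total = 20.6346


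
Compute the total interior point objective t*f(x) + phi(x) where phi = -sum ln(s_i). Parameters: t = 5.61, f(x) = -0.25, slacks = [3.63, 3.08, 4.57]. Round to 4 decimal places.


Step 1: Compute log-barrier.
ln values: [1.2892, 1.1249, 1.5195]
phi = -(1.2892 + 1.1249 + 1.5195) = -3.9337
Step 2: Compute augmented objective.
t*f(x) = 5.61*-0.25 = -1.4025
Total = -1.4025 - 3.9337 = -5.3362


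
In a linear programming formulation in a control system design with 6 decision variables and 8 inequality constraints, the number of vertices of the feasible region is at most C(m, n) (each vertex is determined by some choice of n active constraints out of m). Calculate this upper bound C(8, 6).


Each vertex corresponds to some choice of n active constraints out of m, so the number of vertices is at most C(m, n) = m! / (n!(m-n)!).
m = 8, n = 6
Numerator: 8 * 7 * 6 * 5 * 4 * 3
Denominator: 6! = 720
C(8, 6) = 28


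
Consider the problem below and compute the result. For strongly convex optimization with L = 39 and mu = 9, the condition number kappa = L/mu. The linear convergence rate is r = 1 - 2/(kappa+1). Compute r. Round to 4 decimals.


Step 1: Compute the condition number.
kappa = L/mu = 39/9 = 4.3333
Step 2: Compute the convergence rate.
r = 1 - 2/(kappa + 1) = 1 - 2*mu/(L + mu) = (L - mu)/(L + mu) = 30/48 = 0.625


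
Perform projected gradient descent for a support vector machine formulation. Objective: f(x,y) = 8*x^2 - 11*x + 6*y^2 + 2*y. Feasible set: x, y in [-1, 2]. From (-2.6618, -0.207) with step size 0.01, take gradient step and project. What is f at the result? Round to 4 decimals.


Step 1: Compute gradient at (-2.6618, -0.207).
grad_x = 2*8*-2.6618 - 11 = -53.5888
grad_y = 2*6*-0.207 + 2 = -0.484
Step 2: Gradient step.
x_raw = -2.6618 - 0.01*-53.5888 = -2.1259
y_raw = -0.207 - 0.01*-0.484 = -0.2022
Step 3: Project onto [-1, 2].
x_proj = clip(-2.1259) = -1.0
y_proj = clip(-0.2022) = -0.2022
Step 4: Evaluate f.
f(-1.0, -0.2022) = 18.8409


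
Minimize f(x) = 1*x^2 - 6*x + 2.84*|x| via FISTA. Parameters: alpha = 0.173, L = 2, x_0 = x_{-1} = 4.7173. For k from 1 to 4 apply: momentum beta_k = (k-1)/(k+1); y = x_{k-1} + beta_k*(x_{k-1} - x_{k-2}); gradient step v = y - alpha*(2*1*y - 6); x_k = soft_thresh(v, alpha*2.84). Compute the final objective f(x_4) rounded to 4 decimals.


FISTA on f(x) = 1*x^2 - 6*x + 2.84*|x|
L = 2, alpha = 0.173
Iteration 1: beta = 0.0, y = 4.7173 + 0.0*(4.7173 - 4.7173) = 4.7173
  grad(y) = 3.4346, v = y - alpha*grad = 4.1231
  prox(v) = soft_thresh(4.1231, 0.4913) = 3.6318
Iteration 2: beta = 0.3333, y = 3.6318 + 0.3333*(3.6318 - 4.7173) = 3.27
  grad(y) = 0.5399, v = y - alpha*grad = 3.1766
  prox(v) = soft_thresh(3.1766, 0.4913) = 2.6852
Iteration 3: beta = 0.5, y = 2.6852 + 0.5*(2.6852 - 3.6318) = 2.212
  grad(y) = -1.5761, v = y - alpha*grad = 2.4846
  prox(v) = soft_thresh(2.4846, 0.4913) = 1.9933
Iteration 4: beta = 0.6, y = 1.9933 + 0.6*(1.9933 - 2.6852) = 1.5781
  grad(y) = -2.8437, v = y - alpha*grad = 2.0701
  prox(v) = soft_thresh(2.0701, 0.4913) = 1.5788
f(x_4) = 1*1.5788^2 - 6*1.5788 + 2.84*|1.5788| = -2.4964
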